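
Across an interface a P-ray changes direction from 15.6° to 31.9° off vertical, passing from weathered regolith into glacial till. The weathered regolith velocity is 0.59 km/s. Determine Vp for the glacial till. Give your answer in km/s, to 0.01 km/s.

Snell's law: sin 15.6°/V₁ = sin 31.9°/V₂.
V₂ = V₁·sin 31.9°/sin 15.6° = 0.59 × 1.9650 = 1.16 km/s.

1.16 km/s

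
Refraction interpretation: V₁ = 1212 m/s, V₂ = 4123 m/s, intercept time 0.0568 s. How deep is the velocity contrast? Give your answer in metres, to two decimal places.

36.01 m

θ_c = arcsin(1212/4123) = 17.10°; cos θ_c = 0.9558.
tᵢ = 2h cos θ_c/V₁ ⇒ h = tᵢ·V₁/(2 cos θ_c) = 0.0568·1212/(2·0.9558) = 36.01 m.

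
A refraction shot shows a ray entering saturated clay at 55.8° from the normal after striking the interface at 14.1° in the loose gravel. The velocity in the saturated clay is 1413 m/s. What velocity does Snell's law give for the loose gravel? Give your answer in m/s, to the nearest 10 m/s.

420 m/s

Snell's law: sin 14.1°/V₁ = sin 55.8°/V₂.
V₁ = V₂·sin 14.1°/sin 55.8° = 1413 × 0.2945 = 416.20 m/s.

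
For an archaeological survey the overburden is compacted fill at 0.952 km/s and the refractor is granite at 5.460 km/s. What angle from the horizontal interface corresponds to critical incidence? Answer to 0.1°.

80.0°

Critical incidence: sin θ_c = V₁/V₂ = 0.952/5.460 = 0.1744.
θ_c = arcsin 0.1744 = 10.04°.
Measured from the interface: 90° − 10.04° = 79.96°.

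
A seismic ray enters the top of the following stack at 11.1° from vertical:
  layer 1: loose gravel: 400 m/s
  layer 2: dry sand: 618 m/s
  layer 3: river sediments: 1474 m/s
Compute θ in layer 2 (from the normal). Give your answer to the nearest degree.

17°

Ray parameter p = sin 11.1° / 400 = 4.8130e-04 s/m.
sin θ_2 = p·V_2 = 4.8130e-04 × 618 = 0.2974.
θ_2 = arcsin 0.2974 = 17.30°.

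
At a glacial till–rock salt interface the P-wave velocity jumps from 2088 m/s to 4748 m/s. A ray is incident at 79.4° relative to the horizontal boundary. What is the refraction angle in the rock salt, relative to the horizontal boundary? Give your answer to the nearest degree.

Angle from the normal: 90° − 79.4° = 10.6°.
Snell's law: sin θ₂ = (V₂/V₁)·sin θ₁ = (4748/2088)·sin 10.6° = 0.4183.
θ₂ = sin⁻¹(0.4183) = 24.73° (from vertical).
From the interface: 90° − 24.73° = 65.27°.

65°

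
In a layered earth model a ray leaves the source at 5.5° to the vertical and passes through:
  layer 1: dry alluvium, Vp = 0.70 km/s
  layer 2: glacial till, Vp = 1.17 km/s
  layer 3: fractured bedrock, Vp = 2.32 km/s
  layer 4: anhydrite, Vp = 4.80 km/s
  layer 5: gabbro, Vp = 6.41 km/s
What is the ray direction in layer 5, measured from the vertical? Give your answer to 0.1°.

Snell's law across each interface conserves sin θ / V, so sin θ_5 = V_5·sin θ₁/V₁.
sin θ_5 = 6.41 × sin 5.5° / 0.70 = 0.8777.
θ_5 = 61.36° from the vertical.

61.4°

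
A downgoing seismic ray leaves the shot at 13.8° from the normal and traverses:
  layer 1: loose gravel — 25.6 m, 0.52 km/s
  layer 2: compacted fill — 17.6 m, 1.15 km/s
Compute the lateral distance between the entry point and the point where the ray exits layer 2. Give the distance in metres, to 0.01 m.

p = sin θ₁/V₁ = sin 13.8°/0.52 = 4.5872e-01 s/km is conserved through the stack.
Layer 1: θ = 13.80°; offset = 25.6·tan 13.80° = 6.2880 m.
Layer 2: sin θ = p·1.15 = 0.5275 → θ = 31.84°; offset = 17.6·tan 31.84° = 10.9288 m.
Total horizontal offset = 17.2168 m.

17.22 m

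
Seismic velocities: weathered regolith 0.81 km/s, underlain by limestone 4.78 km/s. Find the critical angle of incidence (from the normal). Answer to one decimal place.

Critical incidence: sin θ_c = V₁/V₂ = 0.81/4.78 = 0.1695.
θ_c = arcsin 0.1695 = 9.76°.

9.8°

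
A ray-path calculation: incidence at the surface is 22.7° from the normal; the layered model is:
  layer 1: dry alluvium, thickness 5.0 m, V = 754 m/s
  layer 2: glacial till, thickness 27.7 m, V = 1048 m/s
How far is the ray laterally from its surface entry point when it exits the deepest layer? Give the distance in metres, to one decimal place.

Apply Snell's law at each interface; in layer i the horizontal offset is hᵢ·tan θᵢ.
Layer 1: θ = 22.70°; offset = 5.0·tan 22.70° = 2.092 m.
Layer 2: sin θ = 1048·sin 22.7°/754 = 0.5364, θ = 32.44°; offset = 27.7·tan 32.44° = 17.604 m.
Summing the layer offsets gives 19.696 m.

19.7 m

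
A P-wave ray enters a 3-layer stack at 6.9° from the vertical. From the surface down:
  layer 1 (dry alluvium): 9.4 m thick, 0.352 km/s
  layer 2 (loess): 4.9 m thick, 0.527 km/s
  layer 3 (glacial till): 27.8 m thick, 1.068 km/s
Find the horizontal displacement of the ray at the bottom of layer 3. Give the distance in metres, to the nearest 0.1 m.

12.9 m

p = sin θ₁/V₁ = sin 6.9°/0.352 = 3.4130e-01 s/km is conserved through the stack.
Layer 1: θ = 6.90°; offset = 9.4·tan 6.90° = 1.138 m.
Layer 2: sin θ = p·0.527 = 0.1799 → θ = 10.36°; offset = 4.9·tan 10.36° = 0.896 m.
Layer 3: sin θ = p·1.068 = 0.3645 → θ = 21.38°; offset = 27.8·tan 21.38° = 10.882 m.
Total horizontal offset = 12.915 m.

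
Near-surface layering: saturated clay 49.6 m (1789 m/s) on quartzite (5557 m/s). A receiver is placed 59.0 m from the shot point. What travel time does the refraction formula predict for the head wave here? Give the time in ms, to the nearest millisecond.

t = x/V₂ + 2h·√(V₂²−V₁²)/(V₁V₂).
√(V₂²−V₁²) = √(5557²−1789²) = 5261.2 m/s; delay term = 2·49.6·5261.2/(1789·5557) = 0.05250 s.
t = 59.0/5557 + 0.05250 = 0.06312 s.

63 ms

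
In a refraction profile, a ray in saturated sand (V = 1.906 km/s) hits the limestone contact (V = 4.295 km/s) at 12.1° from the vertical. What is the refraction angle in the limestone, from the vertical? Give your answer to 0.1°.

sin θ₁/V₁ = sin θ₂/V₂ ⇒ sin θ₂ = 4.295·sin 12.1°/1.906 = 4.295·0.2096/1.906 = 0.4724.
θ₂ = sin⁻¹(0.4724) = 28.19° (from vertical).

28.2°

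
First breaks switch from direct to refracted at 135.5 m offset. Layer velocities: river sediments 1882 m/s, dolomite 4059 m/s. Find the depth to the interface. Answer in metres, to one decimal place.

h = (x_cross/2)·√((V₂−V₁)/(V₂+V₁)).
(V₂−V₁)/(V₂+V₁) = (4059−1882)/(4059+1882) = 0.3664; √ = 0.6053.
h = (135.5/2)·0.6053 = 41.01 m.

41.0 m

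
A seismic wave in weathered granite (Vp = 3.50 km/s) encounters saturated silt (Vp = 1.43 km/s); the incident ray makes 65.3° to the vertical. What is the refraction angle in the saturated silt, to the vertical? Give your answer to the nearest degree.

22°

sin θ₁/V₁ = sin θ₂/V₂ ⇒ sin θ₂ = 1.43·sin 65.3°/3.50 = 1.43·0.9085/3.50 = 0.3712.
θ₂ = sin⁻¹(0.3712) = 21.79° (from vertical).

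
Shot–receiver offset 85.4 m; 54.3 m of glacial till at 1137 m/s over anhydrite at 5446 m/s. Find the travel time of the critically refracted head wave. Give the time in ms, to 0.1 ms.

109.1 ms

θ_c = arcsin(V₁/V₂) = arcsin(1137/5446) = 12.05°, cos θ_c = 0.9780.
Intercept time tᵢ = 2h cos θ_c / V₁ = 2·54.3·0.9780/1137 = 0.09341 s.
t = x/V₂ + tᵢ = 85.4/5446 + 0.09341 = 0.10909 s.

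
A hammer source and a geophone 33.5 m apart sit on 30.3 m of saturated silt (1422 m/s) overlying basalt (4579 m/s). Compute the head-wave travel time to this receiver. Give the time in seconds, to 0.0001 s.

t = x/V₂ + 2h·√(V₂²−V₁²)/(V₁V₂).
√(V₂²−V₁²) = √(4579²−1422²) = 4352.6 m/s; delay term = 2·30.3·4352.6/(1422·4579) = 0.04051 s.
t = 33.5/4579 + 0.04051 = 0.04783 s.

0.0478 s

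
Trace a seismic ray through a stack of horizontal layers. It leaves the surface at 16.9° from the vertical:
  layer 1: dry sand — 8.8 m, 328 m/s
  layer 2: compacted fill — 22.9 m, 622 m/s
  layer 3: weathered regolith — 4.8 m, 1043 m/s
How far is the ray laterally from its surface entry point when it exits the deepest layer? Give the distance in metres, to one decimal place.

29.4 m

p = sin θ₁/V₁ = sin 16.9°/328 = 8.8629e-04 s/m is conserved through the stack.
Layer 1: θ = 16.90°; offset = 8.8·tan 16.90° = 2.674 m.
Layer 2: sin θ = p·622 = 0.5513 → θ = 33.45°; offset = 22.9·tan 33.45° = 15.131 m.
Layer 3: sin θ = p·1043 = 0.9244 → θ = 67.58°; offset = 4.8·tan 67.58° = 11.633 m.
Summing the layer offsets gives 29.437 m.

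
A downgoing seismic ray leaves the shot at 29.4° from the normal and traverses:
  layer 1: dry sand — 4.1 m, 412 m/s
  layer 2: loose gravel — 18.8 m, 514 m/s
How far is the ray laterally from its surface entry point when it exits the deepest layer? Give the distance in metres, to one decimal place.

Ray parameter p = sin 29.4° / 412 m/s = 1.1915e-03 s/m.
Layer 1: θ = 29.40°; offset = 4.1·tan 29.40° = 2.310 m.
Layer 2: sin θ = p·514 = 0.6124 → θ = 37.77°; offset = 18.8·tan 37.77° = 14.565 m.
Summing the layer offsets gives 16.875 m.

16.9 m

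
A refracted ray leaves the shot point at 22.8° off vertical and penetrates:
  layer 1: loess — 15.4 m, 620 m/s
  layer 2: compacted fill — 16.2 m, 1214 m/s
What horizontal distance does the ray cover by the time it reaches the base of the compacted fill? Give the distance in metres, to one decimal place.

25.3 m

Apply Snell's law at each interface; in layer i the horizontal offset is hᵢ·tan θᵢ.
Layer 1: θ = 22.80°; offset = 15.4·tan 22.80° = 6.474 m.
Layer 2: sin θ = 1214·sin 22.8°/620 = 0.7588, θ = 49.36°; offset = 16.2·tan 49.36° = 18.872 m.
Total horizontal offset = 25.346 m.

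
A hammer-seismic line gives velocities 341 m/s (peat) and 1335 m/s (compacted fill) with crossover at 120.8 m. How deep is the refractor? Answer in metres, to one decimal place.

x_cross = 2h·√((V₂+V₁)/(V₂−V₁)) → h = x_cross / (2·√((V₂+V₁)/(V₂−V₁))).
√((V₂+V₁)/(V₂−V₁)) = √((1335+341)/(1335−341)) = 1.2985.
h = 120.8 / (2·1.2985) = 46.52 m.

46.5 m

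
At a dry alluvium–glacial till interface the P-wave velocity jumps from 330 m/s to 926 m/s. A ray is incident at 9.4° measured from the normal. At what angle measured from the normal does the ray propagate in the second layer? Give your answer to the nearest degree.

27°

sin θ₁/V₁ = sin θ₂/V₂ ⇒ sin θ₂ = 926·sin 9.4°/330 = 926·0.1633/330 = 0.4583.
θ₂ = sin⁻¹(0.4583) = 27.28° (from vertical).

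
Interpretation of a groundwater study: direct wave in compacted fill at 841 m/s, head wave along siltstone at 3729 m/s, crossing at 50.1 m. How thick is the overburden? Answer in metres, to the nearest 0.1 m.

19.9 m

x_cross = 2h·√((V₂+V₁)/(V₂−V₁)) → h = x_cross / (2·√((V₂+V₁)/(V₂−V₁))).
√((V₂+V₁)/(V₂−V₁)) = √((3729+841)/(3729−841)) = 1.2579.
h = 50.1 / (2·1.2579) = 19.91 m.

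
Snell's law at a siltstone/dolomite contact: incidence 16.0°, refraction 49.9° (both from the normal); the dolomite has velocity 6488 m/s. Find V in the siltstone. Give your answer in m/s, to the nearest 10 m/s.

sin 16.0° = 0.2756; sin 49.9° = 0.7649.
V₁ = V₂·(sin θ₁/sin θ₂) = 6488·(0.2756/0.7649) = 2337.93 m/s.

2340 m/s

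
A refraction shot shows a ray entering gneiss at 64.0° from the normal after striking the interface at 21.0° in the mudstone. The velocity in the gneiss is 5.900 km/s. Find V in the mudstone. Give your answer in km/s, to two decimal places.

2.35 km/s

sin 21.0° = 0.3584; sin 64.0° = 0.8988.
V₁ = V₂·(sin θ₁/sin θ₂) = 5.900·(0.3584/0.8988) = 2.35 km/s.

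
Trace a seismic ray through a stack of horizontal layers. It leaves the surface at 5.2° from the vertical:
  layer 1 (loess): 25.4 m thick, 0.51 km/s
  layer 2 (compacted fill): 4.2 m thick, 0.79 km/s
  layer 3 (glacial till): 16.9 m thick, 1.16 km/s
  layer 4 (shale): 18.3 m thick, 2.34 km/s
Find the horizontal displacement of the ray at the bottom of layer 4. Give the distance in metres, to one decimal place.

Apply Snell's law at each interface; in layer i the horizontal offset is hᵢ·tan θᵢ.
Layer 1: θ = 5.20°; offset = 25.4·tan 5.20° = 2.312 m.
Layer 2: sin θ = 0.79·sin 5.2°/0.51 = 0.1404, θ = 8.07°; offset = 4.2·tan 8.07° = 0.596 m.
Layer 3: sin θ = 1.16·sin 5.2°/0.51 = 0.2061, θ = 11.90°; offset = 16.9·tan 11.90° = 3.560 m.
Layer 4: sin θ = 2.34·sin 5.2°/0.51 = 0.4158, θ = 24.57°; offset = 18.3·tan 24.57° = 8.368 m.
Summing the layer offsets gives 14.835 m.

14.8 m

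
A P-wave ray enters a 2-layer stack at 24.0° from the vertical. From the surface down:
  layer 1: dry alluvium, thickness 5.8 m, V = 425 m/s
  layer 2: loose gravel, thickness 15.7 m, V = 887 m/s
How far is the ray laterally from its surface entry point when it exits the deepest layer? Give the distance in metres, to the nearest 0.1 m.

Apply Snell's law at each interface; in layer i the horizontal offset is hᵢ·tan θᵢ.
Layer 1: θ = 24.00°; offset = 5.8·tan 24.00° = 2.582 m.
Layer 2: sin θ = 887·sin 24.0°/425 = 0.8489, θ = 58.09°; offset = 15.7·tan 58.09° = 25.214 m.
Summing the layer offsets gives 27.796 m.

27.8 m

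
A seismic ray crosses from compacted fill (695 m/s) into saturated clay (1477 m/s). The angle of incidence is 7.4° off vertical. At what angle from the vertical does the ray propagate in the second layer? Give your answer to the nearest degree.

sin θ₁/V₁ = sin θ₂/V₂ ⇒ sin θ₂ = 1477·sin 7.4°/695 = 1477·0.1288/695 = 0.2737.
θ₂ = sin⁻¹(0.2737) = 15.89° (from vertical).

16°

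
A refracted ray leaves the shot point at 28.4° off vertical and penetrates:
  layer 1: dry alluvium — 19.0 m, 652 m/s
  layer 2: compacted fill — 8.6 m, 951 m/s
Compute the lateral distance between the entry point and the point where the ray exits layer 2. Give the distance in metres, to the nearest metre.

19 m

p = sin θ₁/V₁ = sin 28.4°/652 = 7.2948e-04 s/m is conserved through the stack.
Layer 1: θ = 28.40°; offset = 19.0·tan 28.40° = 10.273 m.
Layer 2: sin θ = p·951 = 0.6937 → θ = 43.93°; offset = 8.6·tan 43.93° = 8.284 m.
Total horizontal offset = 18.557 m.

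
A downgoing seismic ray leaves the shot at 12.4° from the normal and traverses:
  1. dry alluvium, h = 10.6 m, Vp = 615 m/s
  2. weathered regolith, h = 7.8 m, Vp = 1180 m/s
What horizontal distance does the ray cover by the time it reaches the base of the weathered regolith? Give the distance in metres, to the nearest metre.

6 m

p = sin θ₁/V₁ = sin 12.4°/615 = 3.4916e-04 s/m is conserved through the stack.
Layer 1: θ = 12.40°; offset = 10.6·tan 12.40° = 2.331 m.
Layer 2: sin θ = p·1180 = 0.4120 → θ = 24.33°; offset = 7.8·tan 24.33° = 3.527 m.
Total horizontal offset = 5.858 m.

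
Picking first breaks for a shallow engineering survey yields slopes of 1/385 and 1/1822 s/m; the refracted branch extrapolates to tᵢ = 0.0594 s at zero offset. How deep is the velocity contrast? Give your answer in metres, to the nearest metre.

h = tᵢ·V₁·V₂ / (2·√(V₂²−V₁²)).
√(V₂²−V₁²) = √(1822² − 385²) = 1780.9 m/s.
h = 0.0594 s × 385 × 1822 / (2 × 1780.9) = 11.70 m.

12 m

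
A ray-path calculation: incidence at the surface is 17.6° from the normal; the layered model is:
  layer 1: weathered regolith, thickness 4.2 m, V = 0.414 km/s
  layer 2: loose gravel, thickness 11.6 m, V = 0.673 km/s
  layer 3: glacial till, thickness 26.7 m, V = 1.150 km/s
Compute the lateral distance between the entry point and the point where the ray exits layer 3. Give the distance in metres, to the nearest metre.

49 m

Apply Snell's law at each interface; in layer i the horizontal offset is hᵢ·tan θᵢ.
Layer 1: θ = 17.60°; offset = 4.2·tan 17.60° = 1.332 m.
Layer 2: sin θ = 0.673·sin 17.6°/0.414 = 0.4915, θ = 29.44°; offset = 11.6·tan 29.44° = 6.547 m.
Layer 3: sin θ = 1.150·sin 17.6°/0.414 = 0.8399, θ = 57.13°; offset = 26.7·tan 57.13° = 41.321 m.
Summing the layer offsets gives 49.201 m.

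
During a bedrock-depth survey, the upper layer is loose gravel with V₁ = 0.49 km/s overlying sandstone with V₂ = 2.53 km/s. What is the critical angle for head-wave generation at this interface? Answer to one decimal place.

11.2°

Critical incidence: sin θ_c = V₁/V₂ = 0.49/2.53 = 0.1937.
θ_c = arcsin 0.1937 = 11.17°.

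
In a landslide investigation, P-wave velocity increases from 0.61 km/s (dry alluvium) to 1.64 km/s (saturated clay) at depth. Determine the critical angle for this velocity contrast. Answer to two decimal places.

21.84°

At critical incidence the refracted ray runs along the interface (θ₂ = 90°), so sin θ_c = V₁/V₂.
θ_c = arcsin(0.61/1.64) = arcsin 0.3720 = 21.84°.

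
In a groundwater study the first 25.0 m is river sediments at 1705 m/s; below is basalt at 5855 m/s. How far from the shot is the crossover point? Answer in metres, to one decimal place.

x_cross = 2h·√((V₂+V₁)/(V₂−V₁)).
(V₂+V₁)/(V₂−V₁) = (5855+1705)/(5855−1705) = 1.8217; √ = 1.3497.
x_cross = 2·25.0·1.3497 = 67.48 m.

67.5 m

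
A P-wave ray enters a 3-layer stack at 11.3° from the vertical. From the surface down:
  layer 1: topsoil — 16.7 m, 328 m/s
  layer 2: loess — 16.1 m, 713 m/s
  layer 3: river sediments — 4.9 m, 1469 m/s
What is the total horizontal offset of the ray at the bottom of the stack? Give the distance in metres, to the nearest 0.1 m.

p = sin θ₁/V₁ = sin 11.3°/328 = 5.9740e-04 s/m is conserved through the stack.
Layer 1: θ = 11.30°; offset = 16.7·tan 11.30° = 3.337 m.
Layer 2: sin θ = p·713 = 0.4259 → θ = 25.21°; offset = 16.1·tan 25.21° = 7.580 m.
Layer 3: sin θ = p·1469 = 0.8776 → θ = 61.35°; offset = 4.9·tan 61.35° = 8.969 m.
Summing the layer offsets gives 19.886 m.

19.9 m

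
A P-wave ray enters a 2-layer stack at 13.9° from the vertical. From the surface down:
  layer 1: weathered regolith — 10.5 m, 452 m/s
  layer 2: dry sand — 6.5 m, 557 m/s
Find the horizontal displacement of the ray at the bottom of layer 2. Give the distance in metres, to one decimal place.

4.6 m

Ray parameter p = sin 13.9° / 452 m/s = 5.3148e-04 s/m.
Layer 1: θ = 13.90°; offset = 10.5·tan 13.90° = 2.598 m.
Layer 2: sin θ = p·557 = 0.2960 → θ = 17.22°; offset = 6.5·tan 17.22° = 2.015 m.
Summing the layer offsets gives 4.613 m.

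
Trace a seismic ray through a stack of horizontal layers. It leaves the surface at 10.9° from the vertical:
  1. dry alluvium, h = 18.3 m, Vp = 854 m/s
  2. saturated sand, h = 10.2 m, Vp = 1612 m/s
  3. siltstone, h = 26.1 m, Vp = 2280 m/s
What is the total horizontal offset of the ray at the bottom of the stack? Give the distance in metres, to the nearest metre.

23 m

p = sin θ₁/V₁ = sin 10.9°/854 = 2.2142e-04 s/m is conserved through the stack.
Layer 1: θ = 10.90°; offset = 18.3·tan 10.90° = 3.524 m.
Layer 2: sin θ = p·1612 = 0.3569 → θ = 20.91°; offset = 10.2·tan 20.91° = 3.897 m.
Layer 3: sin θ = p·2280 = 0.5048 → θ = 30.32°; offset = 26.1·tan 30.32° = 15.264 m.
Σ offsets = 22.686 m.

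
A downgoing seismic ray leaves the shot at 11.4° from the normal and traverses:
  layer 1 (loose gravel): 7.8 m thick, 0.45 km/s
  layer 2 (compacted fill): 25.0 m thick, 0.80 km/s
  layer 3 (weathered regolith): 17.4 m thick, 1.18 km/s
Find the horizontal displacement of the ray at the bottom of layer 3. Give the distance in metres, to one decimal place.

21.5 m

Apply Snell's law at each interface; in layer i the horizontal offset is hᵢ·tan θᵢ.
Layer 1: θ = 11.40°; offset = 7.8·tan 11.40° = 1.573 m.
Layer 2: sin θ = 0.80·sin 11.4°/0.45 = 0.3514, θ = 20.57°; offset = 25.0·tan 20.57° = 9.383 m.
Layer 3: sin θ = 1.18·sin 11.4°/0.45 = 0.5183, θ = 31.22°; offset = 17.4·tan 31.22° = 10.545 m.
Total horizontal offset = 21.501 m.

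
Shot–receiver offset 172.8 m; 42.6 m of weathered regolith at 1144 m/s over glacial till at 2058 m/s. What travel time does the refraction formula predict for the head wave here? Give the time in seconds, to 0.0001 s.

θ_c = arcsin(V₁/V₂) = arcsin(1144/2058) = 33.77°, cos θ_c = 0.8313.
Intercept time tᵢ = 2h cos θ_c / V₁ = 2·42.6·0.8313/1144 = 0.06191 s.
t = x/V₂ + tᵢ = 172.8/2058 + 0.06191 = 0.14587 s.

0.1459 s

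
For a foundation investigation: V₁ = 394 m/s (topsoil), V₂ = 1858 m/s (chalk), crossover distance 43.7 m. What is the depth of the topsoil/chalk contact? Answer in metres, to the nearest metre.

x_cross = 2h·√((V₂+V₁)/(V₂−V₁)) → h = x_cross / (2·√((V₂+V₁)/(V₂−V₁))).
√((V₂+V₁)/(V₂−V₁)) = √((1858+394)/(1858−394)) = 1.2403.
h = 43.7 / (2·1.2403) = 17.62 m.

18 m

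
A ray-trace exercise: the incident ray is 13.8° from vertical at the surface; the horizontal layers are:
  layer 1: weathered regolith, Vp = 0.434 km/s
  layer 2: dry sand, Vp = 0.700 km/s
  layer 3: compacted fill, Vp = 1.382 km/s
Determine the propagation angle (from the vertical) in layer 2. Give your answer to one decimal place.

22.6°

Ray parameter p = sin 13.8° / 0.434 = 5.4962e-01 s/km.
sin θ_2 = p·V_2 = 5.4962e-01 × 0.700 = 0.3847.
θ_2 = 22.63° from the vertical.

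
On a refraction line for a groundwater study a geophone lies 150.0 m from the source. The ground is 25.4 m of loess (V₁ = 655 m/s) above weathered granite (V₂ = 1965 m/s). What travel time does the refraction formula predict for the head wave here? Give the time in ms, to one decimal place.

t = x/V₂ + 2h·√(V₂²−V₁²)/(V₁V₂).
√(V₂²−V₁²) = √(1965²−655²) = 1852.6 m/s; delay term = 2·25.4·1852.6/(655·1965) = 0.07312 s.
t = 150.0/1965 + 0.07312 = 0.14946 s.

149.5 ms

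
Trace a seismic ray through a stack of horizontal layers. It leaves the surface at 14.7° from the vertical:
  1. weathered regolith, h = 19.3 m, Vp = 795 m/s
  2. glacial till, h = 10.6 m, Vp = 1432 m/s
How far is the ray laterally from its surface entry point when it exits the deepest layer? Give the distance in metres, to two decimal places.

Ray parameter p = sin 14.7° / 795 m/s = 3.1919e-04 s/m.
Layer 1: θ = 14.70°; offset = 19.3·tan 14.70° = 5.0633 m.
Layer 2: sin θ = p·1432 = 0.4571 → θ = 27.20°; offset = 10.6·tan 27.20° = 5.4474 m.
Σ offsets = 10.5107 m.

10.51 m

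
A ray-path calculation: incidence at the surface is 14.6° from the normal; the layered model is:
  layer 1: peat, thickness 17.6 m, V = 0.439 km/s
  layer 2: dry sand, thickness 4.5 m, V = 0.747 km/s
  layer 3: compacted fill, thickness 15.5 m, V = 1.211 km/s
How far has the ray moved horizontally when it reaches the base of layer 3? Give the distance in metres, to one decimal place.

21.7 m

Apply Snell's law at each interface; in layer i the horizontal offset is hᵢ·tan θᵢ.
Layer 1: θ = 14.60°; offset = 17.6·tan 14.60° = 4.584 m.
Layer 2: sin θ = 0.747·sin 14.6°/0.439 = 0.4289, θ = 25.40°; offset = 4.5·tan 25.40° = 2.137 m.
Layer 3: sin θ = 1.211·sin 14.6°/0.439 = 0.6953, θ = 44.05°; offset = 15.5·tan 44.05° = 14.997 m.
Σ offsets = 21.718 m.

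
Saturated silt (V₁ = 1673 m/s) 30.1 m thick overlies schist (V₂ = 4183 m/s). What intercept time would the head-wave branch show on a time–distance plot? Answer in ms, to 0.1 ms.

33.0 ms

tᵢ = 2h·√(V₂²−V₁²)/(V₁V₂).
√(V₂²−V₁²) = √(4183²−1673²) = 3833.9 m/s.
tᵢ = 2·30.1·3833.9/(1673·4183) = 0.03298 s.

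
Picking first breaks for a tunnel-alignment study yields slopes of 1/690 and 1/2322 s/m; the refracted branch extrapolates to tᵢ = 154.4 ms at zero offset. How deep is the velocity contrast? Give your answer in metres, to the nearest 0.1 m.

θ_c = arcsin(690/2322) = 17.29°; cos θ_c = 0.9548.
tᵢ = 2h cos θ_c/V₁ ⇒ h = tᵢ·V₁/(2 cos θ_c) = 0.1544·690/(2·0.9548) = 55.79 m.

55.8 m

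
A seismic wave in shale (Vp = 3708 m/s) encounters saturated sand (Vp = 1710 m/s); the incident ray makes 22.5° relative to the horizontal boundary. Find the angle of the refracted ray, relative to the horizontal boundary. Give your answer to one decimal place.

Angle from the normal: 90° − 22.5° = 67.5°.
Snell's law: sin θ₂ = (V₂/V₁)·sin θ₁ = (1710/3708)·sin 67.5° = 0.4261.
θ₂ = arcsin 0.4261 = 25.22° from the normal.
From the interface: 90° − 25.22° = 64.78°.

64.8°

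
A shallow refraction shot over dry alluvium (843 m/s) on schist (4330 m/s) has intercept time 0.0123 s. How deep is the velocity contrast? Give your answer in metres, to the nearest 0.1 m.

5.3 m

θ_c = arcsin(843/4330) = 11.23°; cos θ_c = 0.9809.
tᵢ = 2h cos θ_c/V₁ ⇒ h = tᵢ·V₁/(2 cos θ_c) = 0.0123·843/(2·0.9809) = 5.29 m.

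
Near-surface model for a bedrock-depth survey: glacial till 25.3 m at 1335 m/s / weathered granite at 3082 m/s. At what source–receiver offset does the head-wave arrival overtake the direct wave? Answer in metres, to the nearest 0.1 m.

θ_c = arcsin(1335/3082) = 25.67°, so cos θ_c = 0.9013 and tᵢ = 2h cos θ_c/V₁ = 0.0342 s.
At crossover x/V₁ = x/V₂ + tᵢ ⇒ x = tᵢ/(1/V₁ − 1/V₂) = 0.03416/(7.4906e-04 − 3.2446e-04) = 80.46 m.

80.5 m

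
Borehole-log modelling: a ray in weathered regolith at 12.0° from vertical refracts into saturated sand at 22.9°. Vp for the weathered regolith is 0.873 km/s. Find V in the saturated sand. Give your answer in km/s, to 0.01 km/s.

1.63 km/s

sin 12.0° = 0.2079; sin 22.9° = 0.3891.
V₂ = V₁·(sin θ₂/sin θ₁) = 0.873·(0.3891/0.2079) = 1.63 km/s.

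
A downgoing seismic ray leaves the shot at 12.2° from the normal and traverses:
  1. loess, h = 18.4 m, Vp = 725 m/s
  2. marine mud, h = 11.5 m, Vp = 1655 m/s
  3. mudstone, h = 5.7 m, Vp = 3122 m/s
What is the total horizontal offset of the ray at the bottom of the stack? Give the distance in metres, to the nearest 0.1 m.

p = sin θ₁/V₁ = sin 12.2°/725 = 2.9148e-04 s/m is conserved through the stack.
Layer 1: θ = 12.20°; offset = 18.4·tan 12.20° = 3.978 m.
Layer 2: sin θ = p·1655 = 0.4824 → θ = 28.84°; offset = 11.5·tan 28.84° = 6.333 m.
Layer 3: sin θ = p·3122 = 0.9100 → θ = 65.51°; offset = 5.7·tan 65.51° = 12.511 m.
Summing the layer offsets gives 22.823 m.

22.8 m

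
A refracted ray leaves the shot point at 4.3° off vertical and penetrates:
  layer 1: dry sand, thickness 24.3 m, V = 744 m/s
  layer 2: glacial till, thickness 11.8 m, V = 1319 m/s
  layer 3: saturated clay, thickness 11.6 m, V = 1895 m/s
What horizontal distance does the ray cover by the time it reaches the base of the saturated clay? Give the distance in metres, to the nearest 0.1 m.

Ray parameter p = sin 4.3° / 744 m/s = 1.0078e-04 s/m.
Layer 1: θ = 4.30°; offset = 24.3·tan 4.30° = 1.827 m.
Layer 2: sin θ = p·1319 = 0.1329 → θ = 7.64°; offset = 11.8·tan 7.64° = 1.583 m.
Layer 3: sin θ = p·1895 = 0.1910 → θ = 11.01°; offset = 11.6·tan 11.01° = 2.257 m.
Total horizontal offset = 5.667 m.

5.7 m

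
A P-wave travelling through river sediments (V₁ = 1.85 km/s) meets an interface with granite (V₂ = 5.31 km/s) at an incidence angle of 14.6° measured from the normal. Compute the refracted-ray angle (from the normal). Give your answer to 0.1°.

46.3°

Snell's law: sin θ₂ = (V₂/V₁)·sin θ₁ = (5.31/1.85)·sin 14.6° = 0.7235.
θ₂ = arcsin 0.7235 = 46.34° from the normal.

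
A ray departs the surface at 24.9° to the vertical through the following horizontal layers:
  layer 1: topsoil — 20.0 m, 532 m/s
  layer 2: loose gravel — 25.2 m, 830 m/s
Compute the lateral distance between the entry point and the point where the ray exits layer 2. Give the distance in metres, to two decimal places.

Ray parameter p = sin 24.9° / 532 m/s = 7.9142e-04 s/m.
Layer 1: θ = 24.90°; offset = 20.0·tan 24.90° = 9.2837 m.
Layer 2: sin θ = p·830 = 0.6569 → θ = 41.06°; offset = 25.2·tan 41.06° = 21.9542 m.
Σ offsets = 31.2379 m.

31.24 m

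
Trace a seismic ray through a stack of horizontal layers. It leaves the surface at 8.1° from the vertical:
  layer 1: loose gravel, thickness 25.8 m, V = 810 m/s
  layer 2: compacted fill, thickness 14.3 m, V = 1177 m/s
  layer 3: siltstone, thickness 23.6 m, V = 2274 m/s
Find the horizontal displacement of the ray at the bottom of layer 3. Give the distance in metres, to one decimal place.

16.8 m

Ray parameter p = sin 8.1° / 810 m/s = 1.7395e-04 s/m.
Layer 1: θ = 8.10°; offset = 25.8·tan 8.10° = 3.672 m.
Layer 2: sin θ = p·1177 = 0.2047 → θ = 11.81°; offset = 14.3·tan 11.81° = 2.991 m.
Layer 3: sin θ = p·2274 = 0.3956 → θ = 23.30°; offset = 23.6·tan 23.30° = 10.164 m.
Summing the layer offsets gives 16.827 m.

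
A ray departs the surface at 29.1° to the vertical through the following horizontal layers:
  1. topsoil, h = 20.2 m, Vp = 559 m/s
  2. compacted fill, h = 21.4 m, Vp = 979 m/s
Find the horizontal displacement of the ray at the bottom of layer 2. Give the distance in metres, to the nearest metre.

46 m

Ray parameter p = sin 29.1° / 559 m/s = 8.7001e-04 s/m.
Layer 1: θ = 29.10°; offset = 20.2·tan 29.10° = 11.243 m.
Layer 2: sin θ = p·979 = 0.8517 → θ = 58.40°; offset = 21.4·tan 58.40° = 34.787 m.
Total horizontal offset = 46.030 m.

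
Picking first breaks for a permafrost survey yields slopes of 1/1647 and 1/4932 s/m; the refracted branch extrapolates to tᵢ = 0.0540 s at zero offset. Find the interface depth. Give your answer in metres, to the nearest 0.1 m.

47.2 m

h = tᵢ·V₁·V₂ / (2·√(V₂²−V₁²)).
√(V₂²−V₁²) = √(4932² − 1647²) = 4648.9 m/s.
h = 0.054 s × 1647 × 4932 / (2 × 4648.9) = 47.18 m.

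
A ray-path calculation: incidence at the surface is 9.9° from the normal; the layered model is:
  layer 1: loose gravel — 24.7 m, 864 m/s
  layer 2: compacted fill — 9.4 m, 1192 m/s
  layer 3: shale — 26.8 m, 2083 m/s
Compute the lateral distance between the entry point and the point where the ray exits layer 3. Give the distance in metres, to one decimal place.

Ray parameter p = sin 9.9° / 864 m/s = 1.9899e-04 s/m.
Layer 1: θ = 9.90°; offset = 24.7·tan 9.90° = 4.311 m.
Layer 2: sin θ = p·1192 = 0.2372 → θ = 13.72°; offset = 9.4·tan 13.72° = 2.295 m.
Layer 3: sin θ = p·2083 = 0.4145 → θ = 24.49°; offset = 26.8·tan 24.49° = 12.207 m.
Total horizontal offset = 18.813 m.

18.8 m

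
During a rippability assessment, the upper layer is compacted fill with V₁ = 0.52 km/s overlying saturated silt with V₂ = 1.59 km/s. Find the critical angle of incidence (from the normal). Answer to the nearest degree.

At critical incidence the refracted ray runs along the interface (θ₂ = 90°), so sin θ_c = V₁/V₂.
θ_c = arcsin(0.52/1.59) = arcsin 0.3270 = 19.09°.

19°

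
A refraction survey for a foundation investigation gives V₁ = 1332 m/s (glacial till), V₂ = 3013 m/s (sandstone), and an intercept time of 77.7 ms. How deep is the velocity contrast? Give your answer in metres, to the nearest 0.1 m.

h = tᵢ·V₁·V₂ / (2·√(V₂²−V₁²)).
√(V₂²−V₁²) = √(3013² − 1332²) = 2702.6 m/s.
h = 0.0777 s × 1332 × 3013 / (2 × 2702.6) = 57.69 m.

57.7 m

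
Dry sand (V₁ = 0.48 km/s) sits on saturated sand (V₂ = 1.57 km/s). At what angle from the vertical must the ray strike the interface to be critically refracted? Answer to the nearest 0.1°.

17.8°

Critical incidence: sin θ_c = V₁/V₂ = 0.48/1.57 = 0.3057.
θ_c = arcsin 0.3057 = 17.80°.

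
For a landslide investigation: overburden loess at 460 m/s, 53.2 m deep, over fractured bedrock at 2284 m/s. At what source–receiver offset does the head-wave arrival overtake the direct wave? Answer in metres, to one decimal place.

x_cross = 2h·√((V₂+V₁)/(V₂−V₁)).
(V₂+V₁)/(V₂−V₁) = (2284+460)/(2284−460) = 1.5044; √ = 1.2265.
x_cross = 2·53.2·1.2265 = 130.50 m.

130.5 m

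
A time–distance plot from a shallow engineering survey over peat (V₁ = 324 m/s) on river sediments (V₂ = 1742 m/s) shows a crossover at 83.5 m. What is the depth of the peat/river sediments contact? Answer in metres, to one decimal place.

h = (x_cross/2)·√((V₂−V₁)/(V₂+V₁)).
(V₂−V₁)/(V₂+V₁) = (1742−324)/(1742+324) = 0.6864; √ = 0.8285.
h = (83.5/2)·0.8285 = 34.59 m.

34.6 m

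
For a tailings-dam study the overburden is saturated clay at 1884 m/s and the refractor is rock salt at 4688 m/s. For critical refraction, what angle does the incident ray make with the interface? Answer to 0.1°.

Critical incidence: sin θ_c = V₁/V₂ = 1884/4688 = 0.4019.
θ_c = arcsin 0.4019 = 23.70°.
Measured from the interface: 90° − 23.70° = 66.30°.

66.3°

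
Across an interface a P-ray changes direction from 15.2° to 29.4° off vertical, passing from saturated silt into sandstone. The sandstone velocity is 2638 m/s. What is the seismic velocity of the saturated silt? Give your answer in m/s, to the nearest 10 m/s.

Snell's law: sin 15.2°/V₁ = sin 29.4°/V₂.
V₁ = V₂·sin 15.2°/sin 29.4° = 2638 × 0.5341 = 1408.94 m/s.

1410 m/s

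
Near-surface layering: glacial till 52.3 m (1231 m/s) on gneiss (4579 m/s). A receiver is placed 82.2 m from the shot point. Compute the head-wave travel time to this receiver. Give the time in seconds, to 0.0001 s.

0.0998 s

θ_c = arcsin(V₁/V₂) = arcsin(1231/4579) = 15.60°, cos θ_c = 0.9632.
Intercept time tᵢ = 2h cos θ_c / V₁ = 2·52.3·0.9632/1231 = 0.08184 s.
t = x/V₂ + tᵢ = 82.2/4579 + 0.08184 = 0.09979 s.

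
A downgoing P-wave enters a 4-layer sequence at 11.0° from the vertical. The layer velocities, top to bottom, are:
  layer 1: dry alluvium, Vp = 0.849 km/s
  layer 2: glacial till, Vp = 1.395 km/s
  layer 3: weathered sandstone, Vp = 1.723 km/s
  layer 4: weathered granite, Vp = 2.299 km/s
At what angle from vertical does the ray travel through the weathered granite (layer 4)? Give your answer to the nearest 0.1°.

Snell's law across each interface conserves sin θ / V, so sin θ_4 = V_4·sin θ₁/V₁.
sin θ_4 = 2.299 × sin 11.0° / 0.849 = 0.5167.
θ_4 = arcsin 0.5167 = 31.11°.

31.1°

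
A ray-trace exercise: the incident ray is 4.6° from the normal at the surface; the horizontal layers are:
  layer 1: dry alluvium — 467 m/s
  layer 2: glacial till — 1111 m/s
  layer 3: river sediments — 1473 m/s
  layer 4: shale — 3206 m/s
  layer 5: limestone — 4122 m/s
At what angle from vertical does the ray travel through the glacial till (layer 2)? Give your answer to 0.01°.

11.00°

Ray parameter p = sin 4.6° / 467 = 1.7173e-04 s/m.
sin θ_2 = p·V_2 = 1.7173e-04 × 1111 = 0.1908.
θ_2 = 11.00° from the vertical.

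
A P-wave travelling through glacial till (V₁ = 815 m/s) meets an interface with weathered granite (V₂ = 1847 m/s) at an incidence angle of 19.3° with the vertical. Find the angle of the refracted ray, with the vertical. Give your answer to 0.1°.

sin θ₁/V₁ = sin θ₂/V₂ ⇒ sin θ₂ = 1847·sin 19.3°/815 = 1847·0.3305/815 = 0.7490.
θ₂ = sin⁻¹(0.7490) = 48.51° (from vertical).

48.5°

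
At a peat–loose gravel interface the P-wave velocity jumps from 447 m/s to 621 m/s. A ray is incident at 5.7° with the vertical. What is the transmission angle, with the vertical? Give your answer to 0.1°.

7.9°

sin θ₁/V₁ = sin θ₂/V₂ ⇒ sin θ₂ = 621·sin 5.7°/447 = 621·0.0993/447 = 0.1380.
θ₂ = arcsin 0.1380 = 7.93° from the normal.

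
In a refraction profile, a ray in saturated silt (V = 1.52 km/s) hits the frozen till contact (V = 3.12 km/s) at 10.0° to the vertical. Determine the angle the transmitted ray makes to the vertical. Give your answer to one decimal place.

sin θ₁/V₁ = sin θ₂/V₂ ⇒ sin θ₂ = 3.12·sin 10.0°/1.52 = 3.12·0.1736/1.52 = 0.3564.
θ₂ = arcsin 0.3564 = 20.88° from the normal.

20.9°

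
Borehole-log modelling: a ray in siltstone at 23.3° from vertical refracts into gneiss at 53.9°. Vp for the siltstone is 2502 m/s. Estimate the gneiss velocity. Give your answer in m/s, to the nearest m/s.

5111 m/s

Snell's law: sin 23.3°/V₁ = sin 53.9°/V₂.
V₂ = V₁·sin 53.9°/sin 23.3° = 2502 × 2.0427 = 5110.89 m/s.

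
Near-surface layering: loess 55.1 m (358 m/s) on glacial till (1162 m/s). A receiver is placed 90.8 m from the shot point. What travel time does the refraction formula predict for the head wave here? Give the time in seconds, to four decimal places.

0.3710 s

t = x/V₂ + 2h·√(V₂²−V₁²)/(V₁V₂).
√(V₂²−V₁²) = √(1162²−358²) = 1105.5 m/s; delay term = 2·55.1·1105.5/(358·1162) = 0.29285 s.
t = 90.8/1162 + 0.29285 = 0.37099 s.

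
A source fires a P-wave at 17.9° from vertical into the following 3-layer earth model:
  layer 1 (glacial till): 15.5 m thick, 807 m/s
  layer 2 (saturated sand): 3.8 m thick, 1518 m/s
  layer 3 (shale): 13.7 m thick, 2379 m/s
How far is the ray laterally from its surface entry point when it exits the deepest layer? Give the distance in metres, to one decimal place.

37.0 m

Ray parameter p = sin 17.9° / 807 m/s = 3.8086e-04 s/m.
Layer 1: θ = 17.90°; offset = 15.5·tan 17.90° = 5.006 m.
Layer 2: sin θ = p·1518 = 0.5782 → θ = 35.32°; offset = 3.8·tan 35.32° = 2.693 m.
Layer 3: sin θ = p·2379 = 0.9061 → θ = 64.97°; offset = 13.7·tan 64.97° = 29.337 m.
Σ offsets = 37.036 m.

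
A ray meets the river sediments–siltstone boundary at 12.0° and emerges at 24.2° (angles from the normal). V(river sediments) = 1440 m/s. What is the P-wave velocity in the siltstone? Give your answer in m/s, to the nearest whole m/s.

2839 m/s

Snell's law: sin 12.0°/V₁ = sin 24.2°/V₂.
V₂ = V₁·sin 24.2°/sin 12.0° = 1440 × 1.9716 = 2839.13 m/s.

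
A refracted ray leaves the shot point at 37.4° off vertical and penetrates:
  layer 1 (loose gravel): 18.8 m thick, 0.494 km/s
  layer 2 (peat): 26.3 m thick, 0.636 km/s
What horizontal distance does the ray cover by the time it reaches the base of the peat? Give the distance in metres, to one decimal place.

47.4 m

Apply Snell's law at each interface; in layer i the horizontal offset is hᵢ·tan θᵢ.
Layer 1: θ = 37.40°; offset = 18.8·tan 37.40° = 14.374 m.
Layer 2: sin θ = 0.636·sin 37.4°/0.494 = 0.7820, θ = 51.44°; offset = 26.3·tan 51.44° = 32.994 m.
Σ offsets = 47.367 m.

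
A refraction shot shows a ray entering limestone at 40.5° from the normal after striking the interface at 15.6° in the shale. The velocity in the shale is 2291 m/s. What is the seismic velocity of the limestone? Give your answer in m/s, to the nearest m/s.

5533 m/s

sin 15.6° = 0.2689; sin 40.5° = 0.6494.
V₂ = V₁·(sin θ₂/sin θ₁) = 2291·(0.6494/0.2689) = 5532.82 m/s.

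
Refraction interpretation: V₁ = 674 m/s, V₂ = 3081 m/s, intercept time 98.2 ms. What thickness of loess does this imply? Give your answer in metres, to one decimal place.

33.9 m

θ_c = arcsin(674/3081) = 12.64°; cos θ_c = 0.9758.
tᵢ = 2h cos θ_c/V₁ ⇒ h = tᵢ·V₁/(2 cos θ_c) = 0.0982·674/(2·0.9758) = 33.91 m.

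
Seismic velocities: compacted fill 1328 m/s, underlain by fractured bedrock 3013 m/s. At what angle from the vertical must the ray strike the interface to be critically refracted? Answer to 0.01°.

At critical incidence the refracted ray runs along the interface (θ₂ = 90°), so sin θ_c = V₁/V₂.
θ_c = arcsin(1328/3013) = arcsin 0.4408 = 26.15°.

26.15°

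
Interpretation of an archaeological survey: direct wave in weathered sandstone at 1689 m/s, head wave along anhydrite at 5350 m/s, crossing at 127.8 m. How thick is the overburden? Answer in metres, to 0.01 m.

46.08 m

x_cross = 2h·√((V₂+V₁)/(V₂−V₁)) → h = x_cross / (2·√((V₂+V₁)/(V₂−V₁))).
√((V₂+V₁)/(V₂−V₁)) = √((5350+1689)/(5350−1689)) = 1.3866.
h = 127.8 / (2·1.3866) = 46.08 m.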